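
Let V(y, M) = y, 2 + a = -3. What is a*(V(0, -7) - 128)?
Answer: 640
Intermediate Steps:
a = -5 (a = -2 - 3 = -5)
a*(V(0, -7) - 128) = -5*(0 - 128) = -5*(-128) = 640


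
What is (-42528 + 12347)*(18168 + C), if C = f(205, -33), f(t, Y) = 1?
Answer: -548358589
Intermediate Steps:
C = 1
(-42528 + 12347)*(18168 + C) = (-42528 + 12347)*(18168 + 1) = -30181*18169 = -548358589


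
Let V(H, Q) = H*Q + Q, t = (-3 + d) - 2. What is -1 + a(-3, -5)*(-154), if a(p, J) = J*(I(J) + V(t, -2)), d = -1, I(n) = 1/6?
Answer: 23482/3 ≈ 7827.3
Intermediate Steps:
I(n) = ⅙
t = -6 (t = (-3 - 1) - 2 = -4 - 2 = -6)
V(H, Q) = Q + H*Q
a(p, J) = 61*J/6 (a(p, J) = J*(⅙ - 2*(1 - 6)) = J*(⅙ - 2*(-5)) = J*(⅙ + 10) = J*(61/6) = 61*J/6)
-1 + a(-3, -5)*(-154) = -1 + ((61/6)*(-5))*(-154) = -1 - 305/6*(-154) = -1 + 23485/3 = 23482/3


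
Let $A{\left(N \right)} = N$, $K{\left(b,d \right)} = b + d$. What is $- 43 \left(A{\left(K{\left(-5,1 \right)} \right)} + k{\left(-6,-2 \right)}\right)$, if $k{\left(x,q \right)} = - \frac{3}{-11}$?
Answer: $\frac{1763}{11} \approx 160.27$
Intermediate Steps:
$k{\left(x,q \right)} = \frac{3}{11}$ ($k{\left(x,q \right)} = \left(-3\right) \left(- \frac{1}{11}\right) = \frac{3}{11}$)
$- 43 \left(A{\left(K{\left(-5,1 \right)} \right)} + k{\left(-6,-2 \right)}\right) = - 43 \left(\left(-5 + 1\right) + \frac{3}{11}\right) = - 43 \left(-4 + \frac{3}{11}\right) = \left(-43\right) \left(- \frac{41}{11}\right) = \frac{1763}{11}$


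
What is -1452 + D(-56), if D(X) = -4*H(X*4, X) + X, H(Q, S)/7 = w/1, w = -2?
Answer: -1452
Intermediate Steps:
H(Q, S) = -14 (H(Q, S) = 7*(-2/1) = 7*(-2*1) = 7*(-2) = -14)
D(X) = 56 + X (D(X) = -4*(-14) + X = 56 + X)
-1452 + D(-56) = -1452 + (56 - 56) = -1452 + 0 = -1452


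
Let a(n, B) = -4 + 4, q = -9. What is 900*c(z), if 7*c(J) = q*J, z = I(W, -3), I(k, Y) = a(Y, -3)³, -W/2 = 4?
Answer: 0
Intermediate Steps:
W = -8 (W = -2*4 = -8)
a(n, B) = 0
I(k, Y) = 0 (I(k, Y) = 0³ = 0)
z = 0
c(J) = -9*J/7 (c(J) = (-9*J)/7 = -9*J/7)
900*c(z) = 900*(-9/7*0) = 900*0 = 0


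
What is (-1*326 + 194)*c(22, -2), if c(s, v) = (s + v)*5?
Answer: -13200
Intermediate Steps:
c(s, v) = 5*s + 5*v
(-1*326 + 194)*c(22, -2) = (-1*326 + 194)*(5*22 + 5*(-2)) = (-326 + 194)*(110 - 10) = -132*100 = -13200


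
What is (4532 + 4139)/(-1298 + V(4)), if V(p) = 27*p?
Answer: -8671/1190 ≈ -7.2866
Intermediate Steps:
(4532 + 4139)/(-1298 + V(4)) = (4532 + 4139)/(-1298 + 27*4) = 8671/(-1298 + 108) = 8671/(-1190) = 8671*(-1/1190) = -8671/1190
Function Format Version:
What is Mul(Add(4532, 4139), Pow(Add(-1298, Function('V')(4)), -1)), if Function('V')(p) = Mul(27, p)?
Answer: Rational(-8671, 1190) ≈ -7.2866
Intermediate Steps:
Mul(Add(4532, 4139), Pow(Add(-1298, Function('V')(4)), -1)) = Mul(Add(4532, 4139), Pow(Add(-1298, Mul(27, 4)), -1)) = Mul(8671, Pow(Add(-1298, 108), -1)) = Mul(8671, Pow(-1190, -1)) = Mul(8671, Rational(-1, 1190)) = Rational(-8671, 1190)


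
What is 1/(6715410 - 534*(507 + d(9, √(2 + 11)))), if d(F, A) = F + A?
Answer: 1073311/6911978398488 + 89*√13/6911978398488 ≈ 1.5533e-7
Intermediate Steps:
d(F, A) = A + F
1/(6715410 - 534*(507 + d(9, √(2 + 11)))) = 1/(6715410 - 534*(507 + (√(2 + 11) + 9))) = 1/(6715410 - 534*(507 + (√13 + 9))) = 1/(6715410 - 534*(507 + (9 + √13))) = 1/(6715410 - 534*(516 + √13)) = 1/(6715410 + (-275544 - 534*√13)) = 1/(6439866 - 534*√13)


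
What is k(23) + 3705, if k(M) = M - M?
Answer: 3705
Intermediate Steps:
k(M) = 0
k(23) + 3705 = 0 + 3705 = 3705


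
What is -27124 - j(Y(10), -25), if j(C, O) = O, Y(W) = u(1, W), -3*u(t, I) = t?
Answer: -27099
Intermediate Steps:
u(t, I) = -t/3
Y(W) = -⅓ (Y(W) = -⅓*1 = -⅓)
-27124 - j(Y(10), -25) = -27124 - 1*(-25) = -27124 + 25 = -27099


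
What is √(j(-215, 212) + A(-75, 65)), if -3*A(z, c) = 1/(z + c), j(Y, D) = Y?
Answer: I*√193470/30 ≈ 14.662*I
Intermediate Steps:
A(z, c) = -1/(3*(c + z)) (A(z, c) = -1/(3*(z + c)) = -1/(3*(c + z)))
√(j(-215, 212) + A(-75, 65)) = √(-215 - 1/(3*65 + 3*(-75))) = √(-215 - 1/(195 - 225)) = √(-215 - 1/(-30)) = √(-215 - 1*(-1/30)) = √(-215 + 1/30) = √(-6449/30) = I*√193470/30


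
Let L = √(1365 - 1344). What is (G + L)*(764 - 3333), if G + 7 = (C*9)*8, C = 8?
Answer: -1461761 - 2569*√21 ≈ -1.4735e+6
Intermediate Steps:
G = 569 (G = -7 + (8*9)*8 = -7 + 72*8 = -7 + 576 = 569)
L = √21 ≈ 4.5826
(G + L)*(764 - 3333) = (569 + √21)*(764 - 3333) = (569 + √21)*(-2569) = -1461761 - 2569*√21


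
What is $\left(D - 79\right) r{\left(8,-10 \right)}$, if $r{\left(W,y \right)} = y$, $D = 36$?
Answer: $430$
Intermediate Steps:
$\left(D - 79\right) r{\left(8,-10 \right)} = \left(36 - 79\right) \left(-10\right) = \left(-43\right) \left(-10\right) = 430$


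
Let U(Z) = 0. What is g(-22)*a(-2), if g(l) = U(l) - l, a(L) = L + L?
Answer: -88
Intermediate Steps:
a(L) = 2*L
g(l) = -l (g(l) = 0 - l = -l)
g(-22)*a(-2) = (-1*(-22))*(2*(-2)) = 22*(-4) = -88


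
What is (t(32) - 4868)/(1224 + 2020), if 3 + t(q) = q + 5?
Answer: -2417/1622 ≈ -1.4901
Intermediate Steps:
t(q) = 2 + q (t(q) = -3 + (q + 5) = -3 + (5 + q) = 2 + q)
(t(32) - 4868)/(1224 + 2020) = ((2 + 32) - 4868)/(1224 + 2020) = (34 - 4868)/3244 = -4834*1/3244 = -2417/1622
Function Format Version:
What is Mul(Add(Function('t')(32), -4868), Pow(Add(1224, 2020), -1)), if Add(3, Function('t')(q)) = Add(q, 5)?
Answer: Rational(-2417, 1622) ≈ -1.4901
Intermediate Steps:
Function('t')(q) = Add(2, q) (Function('t')(q) = Add(-3, Add(q, 5)) = Add(-3, Add(5, q)) = Add(2, q))
Mul(Add(Function('t')(32), -4868), Pow(Add(1224, 2020), -1)) = Mul(Add(Add(2, 32), -4868), Pow(Add(1224, 2020), -1)) = Mul(Add(34, -4868), Pow(3244, -1)) = Mul(-4834, Rational(1, 3244)) = Rational(-2417, 1622)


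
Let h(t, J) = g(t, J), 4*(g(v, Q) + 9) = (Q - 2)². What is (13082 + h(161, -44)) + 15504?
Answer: 29106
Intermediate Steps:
g(v, Q) = -9 + (-2 + Q)²/4 (g(v, Q) = -9 + (Q - 2)²/4 = -9 + (-2 + Q)²/4)
h(t, J) = -9 + (-2 + J)²/4
(13082 + h(161, -44)) + 15504 = (13082 + (-9 + (-2 - 44)²/4)) + 15504 = (13082 + (-9 + (¼)*(-46)²)) + 15504 = (13082 + (-9 + (¼)*2116)) + 15504 = (13082 + (-9 + 529)) + 15504 = (13082 + 520) + 15504 = 13602 + 15504 = 29106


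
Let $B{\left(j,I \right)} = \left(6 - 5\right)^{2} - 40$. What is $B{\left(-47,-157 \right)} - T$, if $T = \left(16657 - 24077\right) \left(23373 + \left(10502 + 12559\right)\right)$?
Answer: $344540241$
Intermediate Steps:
$B{\left(j,I \right)} = -39$ ($B{\left(j,I \right)} = 1^{2} - 40 = 1 - 40 = -39$)
$T = -344540280$ ($T = - 7420 \left(23373 + 23061\right) = \left(-7420\right) 46434 = -344540280$)
$B{\left(-47,-157 \right)} - T = -39 - -344540280 = -39 + 344540280 = 344540241$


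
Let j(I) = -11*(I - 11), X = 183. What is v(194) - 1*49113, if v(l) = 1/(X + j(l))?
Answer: -89876791/1830 ≈ -49113.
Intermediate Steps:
j(I) = 121 - 11*I (j(I) = -11*(-11 + I) = 121 - 11*I)
v(l) = 1/(304 - 11*l) (v(l) = 1/(183 + (121 - 11*l)) = 1/(304 - 11*l))
v(194) - 1*49113 = -1/(-304 + 11*194) - 1*49113 = -1/(-304 + 2134) - 49113 = -1/1830 - 49113 = -89876791/1830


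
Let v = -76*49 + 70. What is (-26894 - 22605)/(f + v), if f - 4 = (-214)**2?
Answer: -49499/42146 ≈ -1.1745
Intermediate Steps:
f = 45800 (f = 4 + (-214)**2 = 4 + 45796 = 45800)
v = -3654 (v = -3724 + 70 = -3654)
(-26894 - 22605)/(f + v) = (-26894 - 22605)/(45800 - 3654) = -49499/42146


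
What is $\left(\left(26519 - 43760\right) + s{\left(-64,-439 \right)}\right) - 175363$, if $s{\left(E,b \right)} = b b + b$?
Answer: $-322$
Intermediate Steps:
$s{\left(E,b \right)} = b + b^{2}$ ($s{\left(E,b \right)} = b^{2} + b = b + b^{2}$)
$\left(\left(26519 - 43760\right) + s{\left(-64,-439 \right)}\right) - 175363 = \left(\left(26519 - 43760\right) - 439 \left(1 - 439\right)\right) - 175363 = \left(-17241 - -192282\right) - 175363 = \left(-17241 + 192282\right) - 175363 = 175041 - 175363 = -322$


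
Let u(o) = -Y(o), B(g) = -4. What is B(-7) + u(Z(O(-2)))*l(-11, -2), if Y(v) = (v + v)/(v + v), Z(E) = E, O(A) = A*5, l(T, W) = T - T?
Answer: -4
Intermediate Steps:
l(T, W) = 0
O(A) = 5*A
Y(v) = 1 (Y(v) = (2*v)/((2*v)) = (2*v)*(1/(2*v)) = 1)
u(o) = -1 (u(o) = -1*1 = -1)
B(-7) + u(Z(O(-2)))*l(-11, -2) = -4 - 1*0 = -4 + 0 = -4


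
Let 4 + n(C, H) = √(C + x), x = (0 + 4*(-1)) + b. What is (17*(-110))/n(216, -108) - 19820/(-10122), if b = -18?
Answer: -18046150/450429 - 935*√194/89 ≈ -186.39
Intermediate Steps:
x = -22 (x = (0 + 4*(-1)) - 18 = (0 - 4) - 18 = -4 - 18 = -22)
n(C, H) = -4 + √(-22 + C) (n(C, H) = -4 + √(C - 22) = -4 + √(-22 + C))
(17*(-110))/n(216, -108) - 19820/(-10122) = (17*(-110))/(-4 + √(-22 + 216)) - 19820/(-10122) = -1870/(-4 + √194) - 19820*(-1/10122) = -1870/(-4 + √194) + 9910/5061 = 9910/5061 - 1870/(-4 + √194)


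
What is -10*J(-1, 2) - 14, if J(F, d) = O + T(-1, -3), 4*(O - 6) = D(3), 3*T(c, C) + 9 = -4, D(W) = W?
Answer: -229/6 ≈ -38.167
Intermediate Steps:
T(c, C) = -13/3 (T(c, C) = -3 + (1/3)*(-4) = -3 - 4/3 = -13/3)
O = 27/4 (O = 6 + (1/4)*3 = 6 + 3/4 = 27/4 ≈ 6.7500)
J(F, d) = 29/12 (J(F, d) = 27/4 - 13/3 = 29/12)
-10*J(-1, 2) - 14 = -10*29/12 - 14 = -145/6 - 14 = -229/6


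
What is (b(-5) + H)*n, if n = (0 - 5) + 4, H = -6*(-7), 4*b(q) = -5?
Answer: -163/4 ≈ -40.750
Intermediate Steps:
b(q) = -5/4 (b(q) = (¼)*(-5) = -5/4)
H = 42
n = -1 (n = -5 + 4 = -1)
(b(-5) + H)*n = (-5/4 + 42)*(-1) = (163/4)*(-1) = -163/4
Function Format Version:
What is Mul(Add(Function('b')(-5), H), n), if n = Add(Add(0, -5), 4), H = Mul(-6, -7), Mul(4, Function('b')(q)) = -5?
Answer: Rational(-163, 4) ≈ -40.750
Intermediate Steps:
Function('b')(q) = Rational(-5, 4) (Function('b')(q) = Mul(Rational(1, 4), -5) = Rational(-5, 4))
H = 42
n = -1 (n = Add(-5, 4) = -1)
Mul(Add(Function('b')(-5), H), n) = Mul(Add(Rational(-5, 4), 42), -1) = Mul(Rational(163, 4), -1) = Rational(-163, 4)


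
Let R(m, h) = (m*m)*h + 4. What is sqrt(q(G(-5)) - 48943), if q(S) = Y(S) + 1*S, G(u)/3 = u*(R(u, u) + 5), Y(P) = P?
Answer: I*sqrt(45463) ≈ 213.22*I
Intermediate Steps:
R(m, h) = 4 + h*m**2 (R(m, h) = m**2*h + 4 = h*m**2 + 4 = 4 + h*m**2)
G(u) = 3*u*(9 + u**3) (G(u) = 3*(u*((4 + u*u**2) + 5)) = 3*(u*((4 + u**3) + 5)) = 3*(u*(9 + u**3)) = 3*u*(9 + u**3))
q(S) = 2*S (q(S) = S + 1*S = S + S = 2*S)
sqrt(q(G(-5)) - 48943) = sqrt(2*(3*(-5)*(9 + (-5)**3)) - 48943) = sqrt(2*(3*(-5)*(9 - 125)) - 48943) = sqrt(2*(3*(-5)*(-116)) - 48943) = sqrt(2*1740 - 48943) = sqrt(3480 - 48943) = sqrt(-45463) = I*sqrt(45463)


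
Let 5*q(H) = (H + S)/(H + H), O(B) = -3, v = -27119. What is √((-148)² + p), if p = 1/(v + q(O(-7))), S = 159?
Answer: √44764610009151/45207 ≈ 148.00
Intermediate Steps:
q(H) = (159 + H)/(10*H) (q(H) = ((H + 159)/(H + H))/5 = ((159 + H)/((2*H)))/5 = ((159 + H)*(1/(2*H)))/5 = ((159 + H)/(2*H))/5 = (159 + H)/(10*H))
p = -5/135621 (p = 1/(-27119 + (⅒)*(159 - 3)/(-3)) = 1/(-27119 + (⅒)*(-⅓)*156) = 1/(-27119 - 26/5) = 1/(-135621/5) = -5/135621 ≈ -3.6867e-5)
√((-148)² + p) = √((-148)² - 5/135621) = √(21904 - 5/135621) = √(2970642379/135621) = √44764610009151/45207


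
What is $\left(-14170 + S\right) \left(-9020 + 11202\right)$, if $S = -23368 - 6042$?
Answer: $-95091560$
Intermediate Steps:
$S = -29410$ ($S = -23368 - 6042 = -29410$)
$\left(-14170 + S\right) \left(-9020 + 11202\right) = \left(-14170 - 29410\right) \left(-9020 + 11202\right) = \left(-43580\right) 2182 = -95091560$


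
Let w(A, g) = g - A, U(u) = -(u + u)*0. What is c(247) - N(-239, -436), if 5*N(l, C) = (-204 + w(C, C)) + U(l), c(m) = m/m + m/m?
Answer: 214/5 ≈ 42.800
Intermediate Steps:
U(u) = 0 (U(u) = -2*u*0 = 0)
c(m) = 2 (c(m) = 1 + 1 = 2)
N(l, C) = -204/5 (N(l, C) = ((-204 + (C - C)) + 0)/5 = ((-204 + 0) + 0)/5 = (-204 + 0)/5 = (⅕)*(-204) = -204/5)
c(247) - N(-239, -436) = 2 - 1*(-204/5) = 2 + 204/5 = 214/5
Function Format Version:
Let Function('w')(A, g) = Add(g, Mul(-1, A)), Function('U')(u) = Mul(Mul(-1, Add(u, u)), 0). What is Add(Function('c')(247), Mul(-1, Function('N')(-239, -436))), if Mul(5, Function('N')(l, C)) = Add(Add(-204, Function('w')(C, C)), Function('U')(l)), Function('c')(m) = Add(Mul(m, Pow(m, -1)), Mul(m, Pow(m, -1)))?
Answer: Rational(214, 5) ≈ 42.800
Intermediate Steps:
Function('U')(u) = 0 (Function('U')(u) = Mul(Mul(-1, Mul(2, u)), 0) = Mul(Mul(-2, u), 0) = 0)
Function('c')(m) = 2 (Function('c')(m) = Add(1, 1) = 2)
Function('N')(l, C) = Rational(-204, 5) (Function('N')(l, C) = Mul(Rational(1, 5), Add(Add(-204, Add(C, Mul(-1, C))), 0)) = Mul(Rational(1, 5), Add(Add(-204, 0), 0)) = Mul(Rational(1, 5), Add(-204, 0)) = Mul(Rational(1, 5), -204) = Rational(-204, 5))
Add(Function('c')(247), Mul(-1, Function('N')(-239, -436))) = Add(2, Mul(-1, Rational(-204, 5))) = Add(2, Rational(204, 5)) = Rational(214, 5)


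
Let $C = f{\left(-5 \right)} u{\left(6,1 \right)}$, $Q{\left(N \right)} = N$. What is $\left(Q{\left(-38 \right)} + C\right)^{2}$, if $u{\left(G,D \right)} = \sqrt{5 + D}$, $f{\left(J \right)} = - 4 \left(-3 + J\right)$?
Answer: $7588 - 2432 \sqrt{6} \approx 1630.8$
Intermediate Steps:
$f{\left(J \right)} = 12 - 4 J$
$C = 32 \sqrt{6}$ ($C = \left(12 - -20\right) \sqrt{5 + 1} = \left(12 + 20\right) \sqrt{6} = 32 \sqrt{6} \approx 78.384$)
$\left(Q{\left(-38 \right)} + C\right)^{2} = \left(-38 + 32 \sqrt{6}\right)^{2}$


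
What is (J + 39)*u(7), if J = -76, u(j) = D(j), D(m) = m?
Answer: -259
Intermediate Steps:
u(j) = j
(J + 39)*u(7) = (-76 + 39)*7 = -37*7 = -259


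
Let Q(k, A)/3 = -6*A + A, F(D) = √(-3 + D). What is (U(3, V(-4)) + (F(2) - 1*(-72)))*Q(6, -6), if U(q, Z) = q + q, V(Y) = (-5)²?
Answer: 7020 + 90*I ≈ 7020.0 + 90.0*I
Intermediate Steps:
V(Y) = 25
Q(k, A) = -15*A (Q(k, A) = 3*(-6*A + A) = 3*(-5*A) = -15*A)
U(q, Z) = 2*q
(U(3, V(-4)) + (F(2) - 1*(-72)))*Q(6, -6) = (2*3 + (√(-3 + 2) - 1*(-72)))*(-15*(-6)) = (6 + (√(-1) + 72))*90 = (6 + (I + 72))*90 = (6 + (72 + I))*90 = (78 + I)*90 = 7020 + 90*I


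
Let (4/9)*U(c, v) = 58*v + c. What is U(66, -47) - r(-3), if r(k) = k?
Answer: -5982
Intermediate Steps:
U(c, v) = 9*c/4 + 261*v/2 (U(c, v) = 9*(58*v + c)/4 = 9*(c + 58*v)/4 = 9*c/4 + 261*v/2)
U(66, -47) - r(-3) = ((9/4)*66 + (261/2)*(-47)) - 1*(-3) = (297/2 - 12267/2) + 3 = -5985 + 3 = -5982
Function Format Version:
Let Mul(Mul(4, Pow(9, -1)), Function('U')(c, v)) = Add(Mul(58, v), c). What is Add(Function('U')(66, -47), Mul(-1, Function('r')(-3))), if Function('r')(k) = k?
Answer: -5982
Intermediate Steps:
Function('U')(c, v) = Add(Mul(Rational(9, 4), c), Mul(Rational(261, 2), v)) (Function('U')(c, v) = Mul(Rational(9, 4), Add(Mul(58, v), c)) = Mul(Rational(9, 4), Add(c, Mul(58, v))) = Add(Mul(Rational(9, 4), c), Mul(Rational(261, 2), v)))
Add(Function('U')(66, -47), Mul(-1, Function('r')(-3))) = Add(Add(Mul(Rational(9, 4), 66), Mul(Rational(261, 2), -47)), Mul(-1, -3)) = Add(Add(Rational(297, 2), Rational(-12267, 2)), 3) = Add(-5985, 3) = -5982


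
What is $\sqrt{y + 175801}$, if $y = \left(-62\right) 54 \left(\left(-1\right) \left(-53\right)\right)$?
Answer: $i \sqrt{1643} \approx 40.534 i$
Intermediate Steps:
$y = -177444$ ($y = \left(-3348\right) 53 = -177444$)
$\sqrt{y + 175801} = \sqrt{-177444 + 175801} = \sqrt{-1643} = i \sqrt{1643}$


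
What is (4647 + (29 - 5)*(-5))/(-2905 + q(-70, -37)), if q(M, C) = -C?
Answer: -1509/956 ≈ -1.5785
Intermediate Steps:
(4647 + (29 - 5)*(-5))/(-2905 + q(-70, -37)) = (4647 + (29 - 5)*(-5))/(-2905 - 1*(-37)) = (4647 + 24*(-5))/(-2905 + 37) = (4647 - 120)/(-2868) = 4527*(-1/2868) = -1509/956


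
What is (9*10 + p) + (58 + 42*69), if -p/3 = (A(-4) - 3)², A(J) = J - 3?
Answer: 2746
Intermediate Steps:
A(J) = -3 + J
p = -300 (p = -3*((-3 - 4) - 3)² = -3*(-7 - 3)² = -3*(-10)² = -3*100 = -300)
(9*10 + p) + (58 + 42*69) = (9*10 - 300) + (58 + 42*69) = (90 - 300) + (58 + 2898) = -210 + 2956 = 2746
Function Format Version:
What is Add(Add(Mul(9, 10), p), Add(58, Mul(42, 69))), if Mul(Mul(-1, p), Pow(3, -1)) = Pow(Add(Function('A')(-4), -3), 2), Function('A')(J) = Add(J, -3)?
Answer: 2746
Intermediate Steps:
Function('A')(J) = Add(-3, J)
p = -300 (p = Mul(-3, Pow(Add(Add(-3, -4), -3), 2)) = Mul(-3, Pow(Add(-7, -3), 2)) = Mul(-3, Pow(-10, 2)) = Mul(-3, 100) = -300)
Add(Add(Mul(9, 10), p), Add(58, Mul(42, 69))) = Add(Add(Mul(9, 10), -300), Add(58, Mul(42, 69))) = Add(Add(90, -300), Add(58, 2898)) = Add(-210, 2956) = 2746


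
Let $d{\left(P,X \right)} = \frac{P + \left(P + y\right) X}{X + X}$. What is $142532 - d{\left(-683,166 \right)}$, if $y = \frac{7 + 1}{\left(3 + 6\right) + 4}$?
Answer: $\frac{616649577}{4316} \approx 1.4288 \cdot 10^{5}$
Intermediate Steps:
$y = \frac{8}{13}$ ($y = \frac{8}{9 + 4} = \frac{8}{13} \approx 0.61539$)
$d{\left(P,X \right)} = \frac{P + X \left(\frac{8}{13} + P\right)}{2 X}$ ($d{\left(P,X \right)} = \frac{P + \left(P + \frac{8}{13}\right) X}{X + X} = \frac{P + \left(\frac{8}{13} + P\right) X}{2 X} = \left(P + X \left(\frac{8}{13} + P\right)\right) \frac{1}{2 X} = \frac{P + X \left(\frac{8}{13} + P\right)}{2 X}$)
$142532 - d{\left(-683,166 \right)} = 142532 - \left(\frac{4}{13} + \frac{1}{2} \left(-683\right) + \frac{1}{2} \left(-683\right) \frac{1}{166}\right) = 142532 - \left(\frac{4}{13} - \frac{683}{2} + \frac{1}{2} \left(-683\right) \frac{1}{166}\right) = 142532 - \left(\frac{4}{13} - \frac{683}{2} - \frac{683}{332}\right) = 142532 - - \frac{1481465}{4316} = 142532 + \frac{1481465}{4316} = \frac{616649577}{4316}$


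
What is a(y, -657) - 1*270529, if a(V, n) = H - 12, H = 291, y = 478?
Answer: -270250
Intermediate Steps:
a(V, n) = 279 (a(V, n) = 291 - 12 = 279)
a(y, -657) - 1*270529 = 279 - 1*270529 = 279 - 270529 = -270250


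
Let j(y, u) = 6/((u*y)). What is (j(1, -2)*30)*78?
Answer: -7020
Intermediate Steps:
j(y, u) = 6/(u*y) (j(y, u) = 6*(1/(u*y)) = 6/(u*y))
(j(1, -2)*30)*78 = ((6/(-2*1))*30)*78 = ((6*(-½)*1)*30)*78 = -3*30*78 = -90*78 = -7020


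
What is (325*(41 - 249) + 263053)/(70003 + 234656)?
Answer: 21717/33851 ≈ 0.64155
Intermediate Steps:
(325*(41 - 249) + 263053)/(70003 + 234656) = (325*(-208) + 263053)/304659 = (-67600 + 263053)*(1/304659) = 195453*(1/304659) = 21717/33851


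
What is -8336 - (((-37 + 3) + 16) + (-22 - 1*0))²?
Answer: -9936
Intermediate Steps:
-8336 - (((-37 + 3) + 16) + (-22 - 1*0))² = -8336 - ((-34 + 16) + (-22 + 0))² = -8336 - (-18 - 22)² = -8336 - 1*(-40)² = -8336 - 1*1600 = -8336 - 1600 = -9936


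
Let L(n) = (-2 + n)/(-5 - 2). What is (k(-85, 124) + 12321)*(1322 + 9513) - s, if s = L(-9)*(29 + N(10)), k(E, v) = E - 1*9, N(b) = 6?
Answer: 132479490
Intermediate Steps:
L(n) = 2/7 - n/7 (L(n) = (-2 + n)/(-7) = (-2 + n)*(-1/7) = 2/7 - n/7)
k(E, v) = -9 + E (k(E, v) = E - 9 = -9 + E)
s = 55 (s = (2/7 - 1/7*(-9))*(29 + 6) = (2/7 + 9/7)*35 = (11/7)*35 = 55)
(k(-85, 124) + 12321)*(1322 + 9513) - s = ((-9 - 85) + 12321)*(1322 + 9513) - 1*55 = (-94 + 12321)*10835 - 55 = 12227*10835 - 55 = 132479545 - 55 = 132479490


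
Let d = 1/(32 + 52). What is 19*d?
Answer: 19/84 ≈ 0.22619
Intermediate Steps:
d = 1/84 ≈ 0.011905
19*d = 19*(1/84) = 19/84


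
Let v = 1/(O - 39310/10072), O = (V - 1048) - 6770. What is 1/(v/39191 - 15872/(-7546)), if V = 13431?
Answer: 4176878381157559/8785504082840316 ≈ 0.47543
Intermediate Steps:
O = 5613 (O = (13431 - 1048) - 6770 = 12383 - 6770 = 5613)
v = 5036/28247413 (v = 1/(5613 - 39310/10072) = 1/(5613 - 39310*1/10072) = 1/(5613 - 19655/5036) = 1/(28247413/5036) = 5036/28247413 ≈ 0.00017828)
1/(v/39191 - 15872/(-7546)) = 1/((5036/28247413)/39191 - 15872/(-7546)) = 1/((5036/28247413)*(1/39191) - 15872*(-1/7546)) = 1/(5036/1107044362883 + 7936/3773) = 1/(8785504082840316/4176878381157559) = 4176878381157559/8785504082840316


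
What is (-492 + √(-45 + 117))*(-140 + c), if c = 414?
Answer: -134808 + 1644*√2 ≈ -1.3248e+5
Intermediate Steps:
(-492 + √(-45 + 117))*(-140 + c) = (-492 + √(-45 + 117))*(-140 + 414) = (-492 + √72)*274 = (-492 + 6*√2)*274 = -134808 + 1644*√2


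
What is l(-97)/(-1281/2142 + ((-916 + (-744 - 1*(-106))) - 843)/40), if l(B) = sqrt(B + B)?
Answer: -2040*I*sqrt(194)/123467 ≈ -0.23013*I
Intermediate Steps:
l(B) = sqrt(2)*sqrt(B) (l(B) = sqrt(2*B) = sqrt(2)*sqrt(B))
l(-97)/(-1281/2142 + ((-916 + (-744 - 1*(-106))) - 843)/40) = (sqrt(2)*sqrt(-97))/(-1281/2142 + ((-916 + (-744 - 1*(-106))) - 843)/40) = (sqrt(2)*(I*sqrt(97)))/(-1281*1/2142 + ((-916 + (-744 + 106)) - 843)*(1/40)) = (I*sqrt(194))/(-61/102 + ((-916 - 638) - 843)*(1/40)) = (I*sqrt(194))/(-61/102 + (-1554 - 843)*(1/40)) = (I*sqrt(194))/(-61/102 - 2397*1/40) = (I*sqrt(194))/(-61/102 - 2397/40) = (I*sqrt(194))/(-123467/2040) = (I*sqrt(194))*(-2040/123467) = -2040*I*sqrt(194)/123467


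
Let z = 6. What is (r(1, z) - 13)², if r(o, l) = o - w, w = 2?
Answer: 196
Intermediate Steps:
r(o, l) = -2 + o (r(o, l) = o - 1*2 = o - 2 = -2 + o)
(r(1, z) - 13)² = ((-2 + 1) - 13)² = (-1 - 13)² = (-14)² = 196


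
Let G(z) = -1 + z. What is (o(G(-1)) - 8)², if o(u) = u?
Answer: 100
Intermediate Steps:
(o(G(-1)) - 8)² = ((-1 - 1) - 8)² = (-2 - 8)² = (-10)² = 100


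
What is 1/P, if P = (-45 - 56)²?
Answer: 1/10201 ≈ 9.8030e-5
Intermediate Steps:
P = 10201 (P = (-101)² = 10201)
1/P = 1/10201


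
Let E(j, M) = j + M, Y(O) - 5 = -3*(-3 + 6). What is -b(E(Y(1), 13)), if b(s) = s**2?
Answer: -81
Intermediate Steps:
Y(O) = -4 (Y(O) = 5 - 3*(-3 + 6) = 5 - 3*3 = 5 - 9 = -4)
E(j, M) = M + j
-b(E(Y(1), 13)) = -(13 - 4)**2 = -1*9**2 = -1*81 = -81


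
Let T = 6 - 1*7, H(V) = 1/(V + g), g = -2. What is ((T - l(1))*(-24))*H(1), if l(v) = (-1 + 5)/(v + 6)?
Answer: -264/7 ≈ -37.714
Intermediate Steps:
H(V) = 1/(-2 + V) (H(V) = 1/(V - 2) = 1/(-2 + V))
T = -1 (T = 6 - 7 = -1)
l(v) = 4/(6 + v)
((T - l(1))*(-24))*H(1) = ((-1 - 4/(6 + 1))*(-24))/(-2 + 1) = ((-1 - 4/7)*(-24))/(-1) = ((-1 - 4/7)*(-24))*(-1) = -11/7*(-24)*(-1) = (264/7)*(-1) = -264/7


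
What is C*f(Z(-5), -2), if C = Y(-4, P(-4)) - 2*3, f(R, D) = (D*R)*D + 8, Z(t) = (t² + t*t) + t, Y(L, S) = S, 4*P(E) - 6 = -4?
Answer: -1034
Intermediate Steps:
P(E) = ½ (P(E) = 3/2 + (¼)*(-4) = 3/2 - 1 = ½)
Z(t) = t + 2*t² (Z(t) = (t² + t²) + t = 2*t² + t = t + 2*t²)
f(R, D) = 8 + R*D² (f(R, D) = R*D² + 8 = 8 + R*D²)
C = -11/2 (C = ½ - 2*3 = ½ - 6 = -11/2 ≈ -5.5000)
C*f(Z(-5), -2) = -11*(8 - 5*(1 + 2*(-5))*(-2)²)/2 = -11*(8 - 5*(1 - 10)*4)/2 = -11*(8 - 5*(-9)*4)/2 = -11*(8 + 45*4)/2 = -11*(8 + 180)/2 = -11/2*188 = -1034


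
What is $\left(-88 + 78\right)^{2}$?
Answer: $100$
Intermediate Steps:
$\left(-88 + 78\right)^{2} = \left(-10\right)^{2} = 100$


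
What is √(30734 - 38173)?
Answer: I*√7439 ≈ 86.25*I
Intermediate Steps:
√(30734 - 38173) = √(-7439) = I*√7439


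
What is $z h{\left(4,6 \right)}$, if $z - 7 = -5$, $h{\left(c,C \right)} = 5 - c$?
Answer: $2$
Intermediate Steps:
$z = 2$ ($z = 7 - 5 = 2$)
$z h{\left(4,6 \right)} = 2 \left(5 - 4\right) = 2 \cdot 1 = 2$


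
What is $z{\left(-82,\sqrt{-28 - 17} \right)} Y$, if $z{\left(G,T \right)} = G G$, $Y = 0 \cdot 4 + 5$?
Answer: $33620$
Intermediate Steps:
$Y = 5$ ($Y = 0 + 5 = 5$)
$z{\left(G,T \right)} = G^{2}$
$z{\left(-82,\sqrt{-28 - 17} \right)} Y = \left(-82\right)^{2} \cdot 5 = 6724 \cdot 5 = 33620$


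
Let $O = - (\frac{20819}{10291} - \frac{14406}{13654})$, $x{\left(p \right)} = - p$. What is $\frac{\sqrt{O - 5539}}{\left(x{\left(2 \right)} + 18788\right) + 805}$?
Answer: $\frac{i \sqrt{27345269927566762491}}{1376398167287} \approx 0.0037992 i$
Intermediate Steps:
$O = - \frac{68005240}{70256657}$ ($O = - (20819 \cdot \frac{1}{10291} - \frac{7203}{6827}) = - (\frac{20819}{10291} - \frac{7203}{6827}) = \left(-1\right) \frac{68005240}{70256657} = - \frac{68005240}{70256657} \approx -0.96795$)
$\frac{\sqrt{O - 5539}}{\left(x{\left(2 \right)} + 18788\right) + 805} = \frac{\sqrt{- \frac{68005240}{70256657} - 5539}}{\left(\left(-1\right) 2 + 18788\right) + 805} = \frac{\sqrt{- \frac{389219628363}{70256657}}}{\left(-2 + 18788\right) + 805} = \frac{\frac{1}{70256657} i \sqrt{27345269927566762491}}{18786 + 805} = \frac{\frac{1}{70256657} i \sqrt{27345269927566762491}}{19591} = \frac{i \sqrt{27345269927566762491}}{70256657} \cdot \frac{1}{19591} = \frac{i \sqrt{27345269927566762491}}{1376398167287}$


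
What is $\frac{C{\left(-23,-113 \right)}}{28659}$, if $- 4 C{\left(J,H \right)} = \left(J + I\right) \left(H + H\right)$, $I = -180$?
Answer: $- \frac{22939}{57318} \approx -0.40021$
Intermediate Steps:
$C{\left(J,H \right)} = - \frac{H \left(-180 + J\right)}{2}$ ($C{\left(J,H \right)} = - \frac{\left(J - 180\right) \left(H + H\right)}{4} = - \frac{\left(-180 + J\right) 2 H}{4} = - \frac{2 H \left(-180 + J\right)}{4} = - \frac{H \left(-180 + J\right)}{2}$)
$\frac{C{\left(-23,-113 \right)}}{28659} = \frac{\frac{1}{2} \left(-113\right) \left(180 - -23\right)}{28659} = \frac{1}{2} \left(-113\right) \left(180 + 23\right) \frac{1}{28659} = \frac{1}{2} \left(-113\right) 203 \cdot \frac{1}{28659} = \left(- \frac{22939}{2}\right) \frac{1}{28659} = - \frac{22939}{57318}$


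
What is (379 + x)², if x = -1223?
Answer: 712336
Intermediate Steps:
(379 + x)² = (379 - 1223)² = (-844)² = 712336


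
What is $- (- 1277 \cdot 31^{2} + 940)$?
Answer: $1226257$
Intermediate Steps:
$- (- 1277 \cdot 31^{2} + 940) = - (\left(-1277\right) 961 + 940) = - (-1227197 + 940) = \left(-1\right) \left(-1226257\right) = 1226257$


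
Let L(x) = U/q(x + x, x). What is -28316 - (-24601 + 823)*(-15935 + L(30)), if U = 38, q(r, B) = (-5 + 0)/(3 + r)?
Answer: -1951578262/5 ≈ -3.9032e+8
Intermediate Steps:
q(r, B) = -5/(3 + r)
L(x) = -114/5 - 76*x/5 (L(x) = 38/((-5/(3 + (x + x)))) = 38/((-5/(3 + 2*x))) = 38*(-⅗ - 2*x/5) = -114/5 - 76*x/5)
-28316 - (-24601 + 823)*(-15935 + L(30)) = -28316 - (-24601 + 823)*(-15935 + (-114/5 - 76/5*30)) = -28316 - (-23778)*(-15935 + (-114/5 - 456)) = -28316 - (-23778)*(-15935 - 2394/5) = -28316 - (-23778)*(-82069)/5 = -28316 - 1*1951436682/5 = -28316 - 1951436682/5 = -1951578262/5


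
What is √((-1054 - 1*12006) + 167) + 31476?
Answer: 31476 + I*√12893 ≈ 31476.0 + 113.55*I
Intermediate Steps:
√((-1054 - 1*12006) + 167) + 31476 = √((-1054 - 12006) + 167) + 31476 = √(-13060 + 167) + 31476 = √(-12893) + 31476 = I*√12893 + 31476 = 31476 + I*√12893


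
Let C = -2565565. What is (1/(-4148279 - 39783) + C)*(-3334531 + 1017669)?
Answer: 12447046025283746361/2094031 ≈ 5.9441e+12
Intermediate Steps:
(1/(-4148279 - 39783) + C)*(-3334531 + 1017669) = (1/(-4148279 - 39783) - 2565565)*(-3334531 + 1017669) = (1/(-4188062) - 2565565)*(-2316862) = (-1/4188062 - 2565565)*(-2316862) = -10744745285031/4188062*(-2316862) = 12447046025283746361/2094031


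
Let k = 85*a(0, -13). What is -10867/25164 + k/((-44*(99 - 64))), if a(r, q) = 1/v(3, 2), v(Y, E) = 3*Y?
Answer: -424321/968814 ≈ -0.43798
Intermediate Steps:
a(r, q) = 1/9 (a(r, q) = 1/(3*3) = 1/9)
k = 85/9 (k = 85*(1/9) = 85/9 ≈ 9.4444)
-10867/25164 + k/((-44*(99 - 64))) = -10867/25164 + 85/(9*((-44*(99 - 64)))) = -10867*1/25164 + 85/(9*((-44*35))) = -10867/25164 + (85/9)/(-1540) = -10867/25164 + (85/9)*(-1/1540) = -10867/25164 - 17/2772 = -424321/968814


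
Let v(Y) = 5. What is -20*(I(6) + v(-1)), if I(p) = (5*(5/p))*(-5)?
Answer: 950/3 ≈ 316.67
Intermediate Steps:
I(p) = -125/p (I(p) = (25/p)*(-5) = -125/p)
-20*(I(6) + v(-1)) = -20*(-125/6 + 5) = -20*(-95/6) = 950/3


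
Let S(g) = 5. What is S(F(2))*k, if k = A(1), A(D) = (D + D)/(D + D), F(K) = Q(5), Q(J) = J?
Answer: 5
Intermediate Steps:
F(K) = 5
A(D) = 1 (A(D) = (2*D)/((2*D)) = (2*D)*(1/(2*D)) = 1)
k = 1
S(F(2))*k = 5*1 = 5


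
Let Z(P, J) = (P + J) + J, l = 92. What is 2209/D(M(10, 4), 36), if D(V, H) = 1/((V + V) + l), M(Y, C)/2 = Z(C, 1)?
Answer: 256244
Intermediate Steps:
Z(P, J) = P + 2*J (Z(P, J) = (J + P) + J = P + 2*J)
M(Y, C) = 4 + 2*C (M(Y, C) = 2*(C + 2*1) = 2*(C + 2) = 2*(2 + C) = 4 + 2*C)
D(V, H) = 1/(92 + 2*V) (D(V, H) = 1/((V + V) + 92) = 1/(2*V + 92) = 1/(92 + 2*V))
2209/D(M(10, 4), 36) = 2209/((1/(2*(46 + (4 + 2*4))))) = 2209/((1/(2*(46 + (4 + 8))))) = 2209/((1/(2*(46 + 12)))) = 2209/(((½)/58)) = 2209/(((½)*(1/58))) = 2209/(1/116) = 2209*116 = 256244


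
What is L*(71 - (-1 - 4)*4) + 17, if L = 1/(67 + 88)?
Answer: 2726/155 ≈ 17.587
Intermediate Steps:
L = 1/155 ≈ 0.0064516
L*(71 - (-1 - 4)*4) + 17 = (71 - (-1 - 4)*4)/155 + 17 = (71 - (-5)*4)/155 + 17 = (71 - 1*(-20))/155 + 17 = (71 + 20)/155 + 17 = (1/155)*91 + 17 = 91/155 + 17 = 2726/155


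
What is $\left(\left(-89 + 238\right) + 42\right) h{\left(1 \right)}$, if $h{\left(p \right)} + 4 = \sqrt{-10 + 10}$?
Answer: $-764$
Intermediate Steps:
$h{\left(p \right)} = -4$ ($h{\left(p \right)} = -4 + \sqrt{-10 + 10} = -4 + \sqrt{0} = -4 + 0 = -4$)
$\left(\left(-89 + 238\right) + 42\right) h{\left(1 \right)} = \left(\left(-89 + 238\right) + 42\right) \left(-4\right) = \left(149 + 42\right) \left(-4\right) = 191 \left(-4\right) = -764$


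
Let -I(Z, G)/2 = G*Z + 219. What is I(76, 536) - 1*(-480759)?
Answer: 398849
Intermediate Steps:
I(Z, G) = -438 - 2*G*Z (I(Z, G) = -2*(G*Z + 219) = -2*(219 + G*Z) = -438 - 2*G*Z)
I(76, 536) - 1*(-480759) = (-438 - 2*536*76) - 1*(-480759) = (-438 - 81472) + 480759 = -81910 + 480759 = 398849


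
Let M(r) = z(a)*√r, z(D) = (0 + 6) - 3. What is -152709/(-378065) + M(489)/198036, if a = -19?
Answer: 152709/378065 + √489/66012 ≈ 0.40426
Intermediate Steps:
z(D) = 3 (z(D) = 6 - 3 = 3)
M(r) = 3*√r
-152709/(-378065) + M(489)/198036 = -152709/(-378065) + (3*√489)/198036 = -152709*(-1/378065) + (3*√489)*(1/198036) = 152709/378065 + √489/66012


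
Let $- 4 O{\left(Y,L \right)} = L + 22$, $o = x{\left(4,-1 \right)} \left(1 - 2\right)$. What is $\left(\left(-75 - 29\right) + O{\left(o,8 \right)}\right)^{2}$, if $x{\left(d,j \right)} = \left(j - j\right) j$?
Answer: $\frac{49729}{4} \approx 12432.0$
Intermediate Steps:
$x{\left(d,j \right)} = 0$ ($x{\left(d,j \right)} = 0 j = 0$)
$o = 0$ ($o = 0 \left(1 - 2\right) = 0 \left(-1\right) = 0$)
$O{\left(Y,L \right)} = - \frac{11}{2} - \frac{L}{4}$ ($O{\left(Y,L \right)} = - \frac{L + 22}{4} = - \frac{22 + L}{4} = - \frac{11}{2} - \frac{L}{4}$)
$\left(\left(-75 - 29\right) + O{\left(o,8 \right)}\right)^{2} = \left(\left(-75 - 29\right) - \frac{15}{2}\right)^{2} = \left(-104 - \frac{15}{2}\right)^{2} = \left(- \frac{223}{2}\right)^{2} = \frac{49729}{4}$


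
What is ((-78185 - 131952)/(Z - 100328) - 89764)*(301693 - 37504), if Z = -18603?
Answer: -2820352878603783/118931 ≈ -2.3714e+10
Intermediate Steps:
((-78185 - 131952)/(Z - 100328) - 89764)*(301693 - 37504) = ((-78185 - 131952)/(-18603 - 100328) - 89764)*(301693 - 37504) = (-210137/(-118931) - 89764)*264189 = (-210137*(-1/118931) - 89764)*264189 = (210137/118931 - 89764)*264189 = -10675512147/118931*264189 = -2820352878603783/118931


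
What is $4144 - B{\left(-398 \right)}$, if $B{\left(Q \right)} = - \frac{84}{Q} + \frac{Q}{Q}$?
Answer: $\frac{824415}{199} \approx 4142.8$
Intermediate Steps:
$B{\left(Q \right)} = 1 - \frac{84}{Q}$ ($B{\left(Q \right)} = - \frac{84}{Q} + 1 = 1 - \frac{84}{Q}$)
$4144 - B{\left(-398 \right)} = 4144 - \frac{-84 - 398}{-398} = 4144 - \left(- \frac{1}{398}\right) \left(-482\right) = 4144 - \frac{241}{199} = \frac{824415}{199}$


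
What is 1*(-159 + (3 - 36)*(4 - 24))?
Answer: 501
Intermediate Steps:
1*(-159 + (3 - 36)*(4 - 24)) = 1*(-159 - 33*(-20)) = 1*(-159 + 660) = 1*501 = 501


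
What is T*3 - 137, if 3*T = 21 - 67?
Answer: -183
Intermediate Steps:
T = -46/3 (T = (21 - 67)/3 = (⅓)*(-46) = -46/3 ≈ -15.333)
T*3 - 137 = -46/3*3 - 137 = -46 - 137 = -183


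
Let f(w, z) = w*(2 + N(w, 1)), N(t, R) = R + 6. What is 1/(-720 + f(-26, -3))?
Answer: -1/954 ≈ -0.0010482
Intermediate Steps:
N(t, R) = 6 + R
f(w, z) = 9*w (f(w, z) = w*(2 + (6 + 1)) = w*(2 + 7) = w*9 = 9*w)
1/(-720 + f(-26, -3)) = 1/(-720 + 9*(-26)) = 1/(-720 - 234) = 1/(-954) = -1/954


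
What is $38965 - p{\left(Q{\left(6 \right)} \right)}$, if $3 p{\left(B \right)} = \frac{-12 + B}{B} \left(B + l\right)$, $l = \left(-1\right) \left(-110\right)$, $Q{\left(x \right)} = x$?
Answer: $\frac{117011}{3} \approx 39004.0$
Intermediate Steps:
$l = 110$
$p{\left(B \right)} = \frac{\left(-12 + B\right) \left(110 + B\right)}{3 B}$ ($p{\left(B \right)} = \frac{\frac{-12 + B}{B} \left(B + 110\right)}{3} = \frac{\frac{-12 + B}{B} \left(110 + B\right)}{3} = \frac{\frac{1}{B} \left(-12 + B\right) \left(110 + B\right)}{3} = \frac{\left(-12 + B\right) \left(110 + B\right)}{3 B}$)
$38965 - p{\left(Q{\left(6 \right)} \right)} = 38965 - \frac{-1320 + 6 \left(98 + 6\right)}{3 \cdot 6} = 38965 - \frac{1}{3} \cdot \frac{1}{6} \left(-1320 + 6 \cdot 104\right) = 38965 - \frac{1}{3} \cdot \frac{1}{6} \left(-1320 + 624\right) = 38965 - \frac{1}{3} \cdot \frac{1}{6} \left(-696\right) = 38965 - - \frac{116}{3} = 38965 + \frac{116}{3} = \frac{117011}{3}$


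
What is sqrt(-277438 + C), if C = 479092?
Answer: 3*sqrt(22406) ≈ 449.06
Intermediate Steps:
sqrt(-277438 + C) = sqrt(-277438 + 479092) = sqrt(201654) = 3*sqrt(22406)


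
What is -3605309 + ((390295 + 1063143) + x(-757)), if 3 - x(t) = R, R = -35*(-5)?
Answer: -2152043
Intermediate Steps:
R = 175
x(t) = -172 (x(t) = 3 - 1*175 = 3 - 175 = -172)
-3605309 + ((390295 + 1063143) + x(-757)) = -3605309 + ((390295 + 1063143) - 172) = -3605309 + (1453438 - 172) = -3605309 + 1453266 = -2152043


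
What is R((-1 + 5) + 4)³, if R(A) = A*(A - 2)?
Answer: 110592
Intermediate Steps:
R(A) = A*(-2 + A)
R((-1 + 5) + 4)³ = (((-1 + 5) + 4)*(-2 + ((-1 + 5) + 4)))³ = ((4 + 4)*(-2 + (4 + 4)))³ = (8*(-2 + 8))³ = (8*6)³ = 48³ = 110592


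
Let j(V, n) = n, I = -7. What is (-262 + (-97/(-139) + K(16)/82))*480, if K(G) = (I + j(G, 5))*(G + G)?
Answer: -716932320/5699 ≈ -1.2580e+5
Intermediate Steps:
K(G) = -4*G (K(G) = (-7 + 5)*(G + G) = -4*G)
(-262 + (-97/(-139) + K(16)/82))*480 = (-262 + (-97/(-139) - 4*16/82))*480 = (-262 + (-97*(-1/139) - 64*1/82))*480 = (-262 + (97/139 - 32/41))*480 = (-262 - 471/5699)*480 = -1493609/5699*480 = -716932320/5699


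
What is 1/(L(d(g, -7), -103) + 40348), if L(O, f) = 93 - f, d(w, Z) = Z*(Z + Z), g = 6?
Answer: 1/40544 ≈ 2.4665e-5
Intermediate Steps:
d(w, Z) = 2*Z² (d(w, Z) = Z*(2*Z) = 2*Z²)
1/(L(d(g, -7), -103) + 40348) = 1/((93 - 1*(-103)) + 40348) = 1/((93 + 103) + 40348) = 1/(196 + 40348) = 1/40544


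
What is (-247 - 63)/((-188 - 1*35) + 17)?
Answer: 155/103 ≈ 1.5049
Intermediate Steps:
(-247 - 63)/((-188 - 1*35) + 17) = -310/((-188 - 35) + 17) = -310/(-223 + 17) = -310/(-206) = -310*(-1/206) = 155/103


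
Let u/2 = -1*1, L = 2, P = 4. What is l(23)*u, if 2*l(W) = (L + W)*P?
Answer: -100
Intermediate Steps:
l(W) = 4 + 2*W (l(W) = ((2 + W)*4)/2 = (8 + 4*W)/2 = 4 + 2*W)
u = -2 (u = 2*(-1*1) = 2*(-1) = -2)
l(23)*u = (4 + 2*23)*(-2) = (4 + 46)*(-2) = 50*(-2) = -100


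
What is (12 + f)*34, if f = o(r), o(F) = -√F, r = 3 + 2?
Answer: 408 - 34*√5 ≈ 331.97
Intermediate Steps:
r = 5
f = -√5 ≈ -2.2361
(12 + f)*34 = (12 - √5)*34 = 408 - 34*√5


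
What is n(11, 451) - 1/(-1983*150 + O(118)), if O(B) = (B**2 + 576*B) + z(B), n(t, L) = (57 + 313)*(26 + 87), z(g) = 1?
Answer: 9012438171/215557 ≈ 41810.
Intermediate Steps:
n(t, L) = 41810 (n(t, L) = 370*113 = 41810)
O(B) = 1 + B**2 + 576*B (O(B) = (B**2 + 576*B) + 1 = 1 + B**2 + 576*B)
n(11, 451) - 1/(-1983*150 + O(118)) = 41810 - 1/(-1983*150 + (1 + 118**2 + 576*118)) = 41810 - 1/(-297450 + (1 + 13924 + 67968)) = 41810 - 1/(-297450 + 81893) = 41810 - 1/(-215557) = 41810 - 1*(-1/215557) = 41810 + 1/215557 = 9012438171/215557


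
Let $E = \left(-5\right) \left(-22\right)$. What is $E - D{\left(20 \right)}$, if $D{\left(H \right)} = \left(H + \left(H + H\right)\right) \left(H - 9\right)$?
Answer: $-550$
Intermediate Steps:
$D{\left(H \right)} = 3 H \left(-9 + H\right)$ ($D{\left(H \right)} = \left(H + 2 H\right) \left(-9 + H\right) = 3 H \left(-9 + H\right)$)
$E = 110$
$E - D{\left(20 \right)} = 110 - 3 \cdot 20 \left(-9 + 20\right) = 110 - 3 \cdot 20 \cdot 11 = 110 - 660 = -550$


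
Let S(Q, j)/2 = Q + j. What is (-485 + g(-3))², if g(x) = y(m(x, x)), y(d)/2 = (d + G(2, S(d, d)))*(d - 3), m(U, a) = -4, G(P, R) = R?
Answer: 42025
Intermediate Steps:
S(Q, j) = 2*Q + 2*j (S(Q, j) = 2*(Q + j) = 2*Q + 2*j)
y(d) = 10*d*(-3 + d) (y(d) = 2*((d + (2*d + 2*d))*(d - 3)) = 2*((d + 4*d)*(-3 + d)) = 2*((5*d)*(-3 + d)) = 2*(5*d*(-3 + d)) = 10*d*(-3 + d))
g(x) = 280 (g(x) = 10*(-4)*(-3 - 4) = 10*(-4)*(-7) = 280)
(-485 + g(-3))² = (-485 + 280)² = (-205)² = 42025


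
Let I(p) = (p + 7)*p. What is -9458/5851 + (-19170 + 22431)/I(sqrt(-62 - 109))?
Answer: (-6899143*sqrt(19) + 1257914*I)/(111169*(-7*I + 3*sqrt(19))) ≈ -16.439 - 7.9347*I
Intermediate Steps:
I(p) = p*(7 + p) (I(p) = (7 + p)*p = p*(7 + p))
-9458/5851 + (-19170 + 22431)/I(sqrt(-62 - 109)) = -9458/5851 + (-19170 + 22431)/((sqrt(-62 - 109)*(7 + sqrt(-62 - 109)))) = -9458*1/5851 + 3261/((sqrt(-171)*(7 + sqrt(-171)))) = -9458/5851 + 3261/(((3*I*sqrt(19))*(7 + 3*I*sqrt(19)))) = -9458/5851 + 3261/((3*I*sqrt(19)*(7 + 3*I*sqrt(19)))) = -9458/5851 + 3261*(-I*sqrt(19)/(57*(7 + 3*I*sqrt(19)))) = -9458/5851 - 1087*I*sqrt(19)/(19*(7 + 3*I*sqrt(19)))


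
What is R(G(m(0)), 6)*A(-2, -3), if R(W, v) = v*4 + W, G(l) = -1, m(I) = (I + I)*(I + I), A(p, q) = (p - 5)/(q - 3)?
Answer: 161/6 ≈ 26.833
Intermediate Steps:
A(p, q) = (-5 + p)/(-3 + q)
m(I) = 4*I**2 (m(I) = (2*I)*(2*I) = 4*I**2)
R(W, v) = W + 4*v (R(W, v) = 4*v + W = W + 4*v)
R(G(m(0)), 6)*A(-2, -3) = (-1 + 4*6)*((-5 - 2)/(-3 - 3)) = (-1 + 24)*(-7/(-6)) = 23*(-1/6*(-7)) = 23*(7/6) = 161/6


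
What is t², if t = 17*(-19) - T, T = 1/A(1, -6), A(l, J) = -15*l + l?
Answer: 20439441/196 ≈ 1.0428e+5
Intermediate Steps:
A(l, J) = -14*l
T = -1/14 (T = 1/(-14*1) = 1/(-14) = -1/14 ≈ -0.071429)
t = -4521/14 (t = 17*(-19) - 1*(-1/14) = -323 + 1/14 = -4521/14 ≈ -322.93)
t² = (-4521/14)² = 20439441/196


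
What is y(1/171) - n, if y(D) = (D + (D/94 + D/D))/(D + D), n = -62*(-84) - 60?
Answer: -951655/188 ≈ -5062.0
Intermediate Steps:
n = 5148 (n = 5208 - 60 = 5148)
y(D) = (1 + 95*D/94)/(2*D) (y(D) = (D + (D*(1/94) + 1))/((2*D)) = (D + (D/94 + 1))*(1/(2*D)) = (D + (1 + D/94))*(1/(2*D)) = (1 + 95*D/94)*(1/(2*D)) = (1 + 95*D/94)/(2*D))
y(1/171) - n = (94 + 95/171)/(188*(1/171)) - 1*5148 = (94 + 95*(1/171))/(188*(1/171)) - 5148 = (1/188)*171*(94 + 5/9) - 5148 = (1/188)*171*(851/9) - 5148 = 16169/188 - 5148 = -951655/188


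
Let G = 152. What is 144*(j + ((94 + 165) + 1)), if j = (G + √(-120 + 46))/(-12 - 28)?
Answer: 184464/5 - 18*I*√74/5 ≈ 36893.0 - 30.968*I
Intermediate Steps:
j = -19/5 - I*√74/40 (j = (152 + √(-120 + 46))/(-12 - 28) = (152 + √(-74))/(-40) = (152 + I*√74)*(-1/40) = -19/5 - I*√74/40 ≈ -3.8 - 0.21506*I)
144*(j + ((94 + 165) + 1)) = 144*((-19/5 - I*√74/40) + ((94 + 165) + 1)) = 144*((-19/5 - I*√74/40) + (259 + 1)) = 144*((-19/5 - I*√74/40) + 260) = 144*(1281/5 - I*√74/40) = 184464/5 - 18*I*√74/5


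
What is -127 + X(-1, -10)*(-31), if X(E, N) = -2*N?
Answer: -747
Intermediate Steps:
-127 + X(-1, -10)*(-31) = -127 - 2*(-10)*(-31) = -127 + 20*(-31) = -127 - 620 = -747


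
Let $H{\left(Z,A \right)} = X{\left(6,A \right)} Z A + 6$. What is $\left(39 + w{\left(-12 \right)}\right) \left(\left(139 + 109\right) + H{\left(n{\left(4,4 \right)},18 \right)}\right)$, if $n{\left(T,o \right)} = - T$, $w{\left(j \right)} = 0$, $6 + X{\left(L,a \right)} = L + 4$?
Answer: $-1326$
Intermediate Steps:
$X{\left(L,a \right)} = -2 + L$ ($X{\left(L,a \right)} = -6 + \left(L + 4\right) = -6 + \left(4 + L\right) = -2 + L$)
$H{\left(Z,A \right)} = 6 + 4 A Z$ ($H{\left(Z,A \right)} = \left(-2 + 6\right) Z A + 6 = 4 Z A + 6 = 4 A Z + 6 = 6 + 4 A Z$)
$\left(39 + w{\left(-12 \right)}\right) \left(\left(139 + 109\right) + H{\left(n{\left(4,4 \right)},18 \right)}\right) = \left(39 + 0\right) \left(\left(139 + 109\right) + \left(6 + 4 \cdot 18 \left(\left(-1\right) 4\right)\right)\right) = 39 \left(248 + \left(6 + 4 \cdot 18 \left(-4\right)\right)\right) = 39 \left(248 + \left(6 - 288\right)\right) = 39 \left(248 - 282\right) = 39 \left(-34\right) = -1326$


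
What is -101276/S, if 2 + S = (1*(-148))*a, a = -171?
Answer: -50638/12653 ≈ -4.0021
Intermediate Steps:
S = 25306 (S = -2 + (1*(-148))*(-171) = -2 - 148*(-171) = -2 + 25308 = 25306)
-101276/S = -101276/25306 = -101276*1/25306 = -50638/12653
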